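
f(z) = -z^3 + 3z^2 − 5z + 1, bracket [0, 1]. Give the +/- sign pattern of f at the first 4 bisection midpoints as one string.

f(0.5) = -0.875 < 0, so the root lies in [0, 0.5]
f(0.25) = -0.078125 < 0, so the root lies in [0, 0.25]
f(0.125) = 0.419922 > 0, so the root lies in [0.125, 0.25]
f(0.1875) = 0.1614 > 0, so the root lies in [0.1875, 0.25]

--++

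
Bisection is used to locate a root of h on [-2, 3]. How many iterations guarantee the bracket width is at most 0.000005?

20

Width after n steps is 5/2^n. Need 2^n ≥ 5/0.000005 = 1000000.
2^19 = 524288 < 1000000 ≤ 2^20 = 1048576, so n = 20.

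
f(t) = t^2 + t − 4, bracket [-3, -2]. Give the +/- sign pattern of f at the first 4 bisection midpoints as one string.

midpoint -2.5: f = -0.25 < 0 → [-3, -2.5]
midpoint -2.75: f = 0.8125 > 0 → [-2.75, -2.5]
midpoint -2.625: f = 0.265625 > 0 → [-2.625, -2.5]
midpoint -2.5625: f = 0.0039 > 0 → [-2.5625, -2.5]

-+++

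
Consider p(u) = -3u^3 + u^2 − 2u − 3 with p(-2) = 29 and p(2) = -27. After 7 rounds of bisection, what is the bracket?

[-0.71875, -0.6875]

u = 0 gives p = -3, negative; keep [-2, 0]
u = -1 gives p = 3, positive; keep [-1, 0]
u = -0.5 gives p = -1.375, negative; keep [-1, -0.5]
u = -0.75 gives p = 0.3281, positive; keep [-0.75, -0.5]
u = -0.625 gives p = -0.627, negative; keep [-0.75, -0.625]
u = -0.6875 gives p = -0.1775, negative; keep [-0.75, -0.6875]
u = -0.71875 gives p = 0.068, positive; keep [-0.71875, -0.6875]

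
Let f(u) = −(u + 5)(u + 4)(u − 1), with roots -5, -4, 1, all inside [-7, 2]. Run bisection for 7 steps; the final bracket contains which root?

1

f(-2.5) = 13.125 > 0, so the root lies in [-2.5, 2]
f(-0.25) = 22.265625 > 0, so the root lies in [-0.25, 2]
f(0.875) = 3.580078 > 0, so the root lies in [0.875, 2]
f(1.4375) = -15.3142 < 0, so the root lies in [0.875, 1.4375]
f(1.15625) = -4.9599 < 0, so the root lies in [0.875, 1.15625]
f(1.015625) = -0.4714 < 0, so the root lies in [0.875, 1.015625]
f(0.9453125) = 1.6079 > 0, so the root lies in [0.9453125, 1.015625]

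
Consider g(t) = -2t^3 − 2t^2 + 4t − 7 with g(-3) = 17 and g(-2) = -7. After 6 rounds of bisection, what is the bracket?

t = -2.5 gives g = 1.75, positive; keep [-2.5, -2]
t = -2.25 gives g = -3.34375, negative; keep [-2.5, -2.25]
t = -2.375 gives g = -0.988281, negative; keep [-2.5, -2.375]
t = -2.4375 gives g = 0.3315, positive; keep [-2.4375, -2.375]
t = -2.40625 gives g = -0.3405, negative; keep [-2.4375, -2.40625]
t = -2.421875 gives g = -0.0075, negative; keep [-2.4375, -2.421875]

[-2.4375, -2.421875]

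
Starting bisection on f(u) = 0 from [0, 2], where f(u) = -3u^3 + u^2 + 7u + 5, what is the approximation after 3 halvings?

m = 1, f(m) = 10 (+); new bracket [1, 2]
m = 1.5, f(m) = 7.625 (+); new bracket [1.5, 2]
m = 1.75, f(m) = 4.234375 (+); new bracket [1.75, 2]

1.75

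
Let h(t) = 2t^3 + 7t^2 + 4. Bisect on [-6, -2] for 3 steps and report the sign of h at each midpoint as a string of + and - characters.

m = -4, h(m) = -12 (−); new bracket [-4, -2]
m = -3, h(m) = 13 (+); new bracket [-4, -3]
m = -3.5, h(m) = 4 (+); new bracket [-4, -3.5]

-++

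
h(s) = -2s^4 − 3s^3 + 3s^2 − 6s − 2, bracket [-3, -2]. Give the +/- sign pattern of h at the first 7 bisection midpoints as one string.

s = -2.5 gives h = 0.5, positive; keep [-3, -2.5]
s = -2.75 gives h = -14.804688, negative; keep [-2.75, -2.5]
s = -2.625 gives h = -6.275879, negative; keep [-2.625, -2.5]
s = -2.5625 gives h = -2.6819, negative; keep [-2.5625, -2.5]
s = -2.53125 gives h = -1.041, negative; keep [-2.53125, -2.5]
s = -2.515625 gives h = -0.2582, negative; keep [-2.515625, -2.5]
s = -2.5078125 gives h = 0.1239, positive; keep [-2.515625, -2.5078125]

+-----+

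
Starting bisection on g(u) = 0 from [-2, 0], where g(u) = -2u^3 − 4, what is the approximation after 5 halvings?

-1.3125

m = -1, g(m) = -2 (−); new bracket [-2, -1]
m = -1.5, g(m) = 2.75 (+); new bracket [-1.5, -1]
m = -1.25, g(m) = -0.09375 (−); new bracket [-1.5, -1.25]
m = -1.375, g(m) = 1.1992 (+); new bracket [-1.375, -1.25]
m = -1.3125, g(m) = 0.522 (+); new bracket [-1.3125, -1.25]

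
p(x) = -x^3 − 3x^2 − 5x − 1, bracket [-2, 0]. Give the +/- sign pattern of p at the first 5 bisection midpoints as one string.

x = -1 gives p = 2, positive; keep [-1, 0]
x = -0.5 gives p = 0.875, positive; keep [-0.5, 0]
x = -0.25 gives p = 0.078125, positive; keep [-0.25, 0]
x = -0.125 gives p = -0.4199, negative; keep [-0.25, -0.125]
x = -0.1875 gives p = -0.1614, negative; keep [-0.25, -0.1875]

+++--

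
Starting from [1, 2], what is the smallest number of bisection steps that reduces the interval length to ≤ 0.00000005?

Width after n steps is 1/2^n. Need 2^n ≥ 1/0.00000005 = 20000000.
2^24 = 16777216 < 20000000 ≤ 2^25 = 33554432, so n = 25.

25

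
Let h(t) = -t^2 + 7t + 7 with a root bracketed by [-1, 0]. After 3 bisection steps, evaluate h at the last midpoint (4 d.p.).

0.1094

t = -0.5 gives h = 3.25, positive; keep [-1, -0.5]
t = -0.75 gives h = 1.1875, positive; keep [-1, -0.75]
t = -0.875 gives h = 0.109375, positive; keep [-1, -0.875]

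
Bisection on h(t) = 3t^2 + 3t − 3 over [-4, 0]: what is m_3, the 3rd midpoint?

m = -2, h(m) = 3 (+); new bracket [-2, 0]
m = -1, h(m) = -3 (−); new bracket [-2, -1]
m = -1.5, h(m) = -0.75 (−); new bracket [-2, -1.5]

-1.5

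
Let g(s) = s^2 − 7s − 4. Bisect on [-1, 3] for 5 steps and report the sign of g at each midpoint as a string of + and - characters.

---++

s = 1 gives g = -10, negative; keep [-1, 1]
s = 0 gives g = -4, negative; keep [-1, 0]
s = -0.5 gives g = -0.25, negative; keep [-1, -0.5]
s = -0.75 gives g = 1.8125, positive; keep [-0.75, -0.5]
s = -0.625 gives g = 0.7656, positive; keep [-0.625, -0.5]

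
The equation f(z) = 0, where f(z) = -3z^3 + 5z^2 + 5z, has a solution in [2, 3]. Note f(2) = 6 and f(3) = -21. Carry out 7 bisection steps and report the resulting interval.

[2.3671875, 2.375]

z = 2.5 gives f = -3.125, negative; keep [2, 2.5]
z = 2.25 gives f = 2.390625, positive; keep [2.25, 2.5]
z = 2.375 gives f = -0.111328, negative; keep [2.25, 2.375]
z = 2.3125 gives f = 1.2014, positive; keep [2.3125, 2.375]
z = 2.34375 gives f = 0.5608, positive; keep [2.34375, 2.375]
z = 2.359375 gives f = 0.2287, positive; keep [2.359375, 2.375]
z = 2.3671875 gives f = 0.0597, positive; keep [2.3671875, 2.375]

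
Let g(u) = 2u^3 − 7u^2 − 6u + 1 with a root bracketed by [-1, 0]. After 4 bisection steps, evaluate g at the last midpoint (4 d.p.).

g(-0.5) = 2 > 0, so the root lies in [-1, -0.5]
g(-0.75) = 0.71875 > 0, so the root lies in [-1, -0.75]
g(-0.875) = -0.449219 < 0, so the root lies in [-0.875, -0.75]
g(-0.8125) = 0.1812 > 0, so the root lies in [-0.875, -0.8125]

0.1812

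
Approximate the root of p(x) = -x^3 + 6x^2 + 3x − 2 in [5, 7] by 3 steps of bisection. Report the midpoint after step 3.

midpoint 6: p = 16 > 0 → [6, 7]
midpoint 6.5: p = -3.625 < 0 → [6, 6.5]
midpoint 6.25: p = 6.984375 > 0 → [6.25, 6.5]

6.25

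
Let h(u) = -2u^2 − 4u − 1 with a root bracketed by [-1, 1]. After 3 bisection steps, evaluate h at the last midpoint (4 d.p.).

u = 0 gives h = -1, negative; keep [-1, 0]
u = -0.5 gives h = 0.5, positive; keep [-0.5, 0]
u = -0.25 gives h = -0.125, negative; keep [-0.5, -0.25]

-0.1250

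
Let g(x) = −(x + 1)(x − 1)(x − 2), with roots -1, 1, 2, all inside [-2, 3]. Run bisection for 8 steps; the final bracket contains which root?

m = 0.5, g(m) = -1.125 (−); new bracket [-2, 0.5]
m = -0.75, g(m) = -1.203125 (−); new bracket [-2, -0.75]
m = -1.375, g(m) = 3.005859 (+); new bracket [-1.375, -0.75]
m = -1.0625, g(m) = 0.3948 (+); new bracket [-1.0625, -0.75]
m = -0.90625, g(m) = -0.5194 (−); new bracket [-1.0625, -0.90625]
m = -0.984375, g(m) = -0.0925 (−); new bracket [-1.0625, -0.984375]
m = -1.0234375, g(m) = 0.1434 (+); new bracket [-1.0234375, -0.984375]
m = -1.00390625, g(m) = 0.0235 (+); new bracket [-1.00390625, -0.984375]

-1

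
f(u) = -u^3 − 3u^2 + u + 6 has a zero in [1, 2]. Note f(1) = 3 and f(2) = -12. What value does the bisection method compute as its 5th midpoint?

midpoint 1.5: f = -2.625 < 0 → [1, 1.5]
midpoint 1.25: f = 0.609375 > 0 → [1.25, 1.5]
midpoint 1.375: f = -0.896484 < 0 → [1.25, 1.375]
midpoint 1.3125: f = -0.1165 < 0 → [1.25, 1.3125]
midpoint 1.28125: f = 0.2531 > 0 → [1.28125, 1.3125]

1.28125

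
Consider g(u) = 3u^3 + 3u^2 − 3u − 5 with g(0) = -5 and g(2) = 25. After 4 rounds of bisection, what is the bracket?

[1.125, 1.25]

u = 1 gives g = -2, negative; keep [1, 2]
u = 1.5 gives g = 7.375, positive; keep [1, 1.5]
u = 1.25 gives g = 1.796875, positive; keep [1, 1.25]
u = 1.125 gives g = -0.3066, negative; keep [1.125, 1.25]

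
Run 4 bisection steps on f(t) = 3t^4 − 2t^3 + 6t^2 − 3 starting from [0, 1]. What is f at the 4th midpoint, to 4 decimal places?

-0.1438

midpoint 0.5: f = -1.5625 < 0 → [0.5, 1]
midpoint 0.75: f = 0.480469 > 0 → [0.5, 0.75]
midpoint 0.625: f = -0.686768 < 0 → [0.625, 0.75]
midpoint 0.6875: f = -0.1438 < 0 → [0.6875, 0.75]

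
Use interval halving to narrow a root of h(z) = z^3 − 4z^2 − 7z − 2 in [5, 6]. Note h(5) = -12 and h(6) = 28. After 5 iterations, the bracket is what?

[5.34375, 5.375]

h(5.5) = 4.875 > 0, so the root lies in [5, 5.5]
h(5.25) = -4.296875 < 0, so the root lies in [5.25, 5.5]
h(5.375) = 0.099609 > 0, so the root lies in [5.25, 5.375]
h(5.3125) = -2.1453 < 0, so the root lies in [5.3125, 5.375]
h(5.34375) = -1.0346 < 0, so the root lies in [5.34375, 5.375]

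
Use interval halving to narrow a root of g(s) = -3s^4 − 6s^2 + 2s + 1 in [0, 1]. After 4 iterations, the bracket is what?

g(0.5) = 0.3125 > 0, so the root lies in [0.5, 1]
g(0.75) = -1.824219 < 0, so the root lies in [0.5, 0.75]
g(0.625) = -0.551514 < 0, so the root lies in [0.5, 0.625]
g(0.5625) = -0.0738 < 0, so the root lies in [0.5, 0.5625]

[0.5, 0.5625]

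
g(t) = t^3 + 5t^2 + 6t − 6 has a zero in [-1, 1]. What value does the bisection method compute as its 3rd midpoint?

m = 0, g(m) = -6 (−); new bracket [0, 1]
m = 0.5, g(m) = -1.625 (−); new bracket [0.5, 1]
m = 0.75, g(m) = 1.734375 (+); new bracket [0.5, 0.75]

0.75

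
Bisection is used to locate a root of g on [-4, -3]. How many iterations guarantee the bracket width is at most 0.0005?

Width after n steps is 1/2^n. Need 2^n ≥ 1/0.0005 = 2000.
2^10 = 1024 < 2000 ≤ 2^11 = 2048, so n = 11.

11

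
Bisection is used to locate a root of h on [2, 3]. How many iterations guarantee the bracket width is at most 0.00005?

15

Width after n steps is 1/2^n. Need 2^n ≥ 1/0.00005 = 20000.
2^14 = 16384 < 20000 ≤ 2^15 = 32768, so n = 15.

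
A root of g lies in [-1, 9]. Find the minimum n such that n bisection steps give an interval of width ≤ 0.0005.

15

Width after n steps is 10/2^n. Need 2^n ≥ 10/0.0005 = 20000.
2^14 = 16384 < 20000 ≤ 2^15 = 32768, so n = 15.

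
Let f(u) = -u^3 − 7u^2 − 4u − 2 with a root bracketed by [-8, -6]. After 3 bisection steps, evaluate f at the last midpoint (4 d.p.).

-6.2969

f(-7) = 26 > 0, so the root lies in [-7, -6]
f(-6.5) = 2.875 > 0, so the root lies in [-6.5, -6]
f(-6.25) = -6.296875 < 0, so the root lies in [-6.5, -6.25]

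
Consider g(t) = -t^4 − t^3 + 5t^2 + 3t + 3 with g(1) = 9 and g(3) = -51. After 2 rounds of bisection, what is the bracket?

t = 2 gives g = 5, positive; keep [2, 3]
t = 2.5 gives g = -12.9375, negative; keep [2, 2.5]

[2, 2.5]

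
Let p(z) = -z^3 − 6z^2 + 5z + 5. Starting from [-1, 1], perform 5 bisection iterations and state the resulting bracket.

[-0.625, -0.5625]

p(0) = 5 > 0, so the root lies in [-1, 0]
p(-0.5) = 1.125 > 0, so the root lies in [-1, -0.5]
p(-0.75) = -1.703125 < 0, so the root lies in [-0.75, -0.5]
p(-0.625) = -0.2246 < 0, so the root lies in [-0.625, -0.5]
p(-0.5625) = 0.467 > 0, so the root lies in [-0.625, -0.5625]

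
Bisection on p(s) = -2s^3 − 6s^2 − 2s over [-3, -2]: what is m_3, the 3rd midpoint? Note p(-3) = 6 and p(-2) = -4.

midpoint -2.5: p = -1.25 < 0 → [-3, -2.5]
midpoint -2.75: p = 1.71875 > 0 → [-2.75, -2.5]
midpoint -2.625: p = 0.082031 > 0 → [-2.625, -2.5]

-2.625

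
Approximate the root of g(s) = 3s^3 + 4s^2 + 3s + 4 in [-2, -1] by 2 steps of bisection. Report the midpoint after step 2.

-1.25

midpoint -1.5: g = -1.625 < 0 → [-1.5, -1]
midpoint -1.25: g = 0.640625 > 0 → [-1.5, -1.25]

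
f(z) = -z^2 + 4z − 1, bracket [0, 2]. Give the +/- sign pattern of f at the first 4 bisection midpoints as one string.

++-+

midpoint 1: f = 2 > 0 → [0, 1]
midpoint 0.5: f = 0.75 > 0 → [0, 0.5]
midpoint 0.25: f = -0.0625 < 0 → [0.25, 0.5]
midpoint 0.375: f = 0.3594 > 0 → [0.25, 0.375]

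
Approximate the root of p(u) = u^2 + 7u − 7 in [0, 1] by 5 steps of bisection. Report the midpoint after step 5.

0.90625

u = 0.5 gives p = -3.25, negative; keep [0.5, 1]
u = 0.75 gives p = -1.1875, negative; keep [0.75, 1]
u = 0.875 gives p = -0.109375, negative; keep [0.875, 1]
u = 0.9375 gives p = 0.4414, positive; keep [0.875, 0.9375]
u = 0.90625 gives p = 0.165, positive; keep [0.875, 0.90625]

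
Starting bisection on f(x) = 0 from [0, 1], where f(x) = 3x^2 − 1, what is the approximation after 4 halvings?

f(0.5) = -0.25 < 0, so the root lies in [0.5, 1]
f(0.75) = 0.6875 > 0, so the root lies in [0.5, 0.75]
f(0.625) = 0.171875 > 0, so the root lies in [0.5, 0.625]
f(0.5625) = -0.0508 < 0, so the root lies in [0.5625, 0.625]

0.5625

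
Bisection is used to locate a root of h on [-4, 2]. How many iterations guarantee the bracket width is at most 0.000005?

21

Width after n steps is 6/2^n. Need 2^n ≥ 6/0.000005 = 1200000.
2^20 = 1048576 < 1200000 ≤ 2^21 = 2097152, so n = 21.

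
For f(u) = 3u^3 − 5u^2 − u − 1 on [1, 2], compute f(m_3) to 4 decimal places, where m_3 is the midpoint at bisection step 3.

-0.6777

midpoint 1.5: f = -3.625 < 0 → [1.5, 2]
midpoint 1.75: f = -1.984375 < 0 → [1.75, 2]
midpoint 1.875: f = -0.677734 < 0 → [1.875, 2]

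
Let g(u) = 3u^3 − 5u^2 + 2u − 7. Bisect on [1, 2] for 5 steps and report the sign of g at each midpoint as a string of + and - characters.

----+

g(1.5) = -5.125 < 0, so the root lies in [1.5, 2]
g(1.75) = -2.734375 < 0, so the root lies in [1.75, 2]
g(1.875) = -1.052734 < 0, so the root lies in [1.875, 2]
g(1.9375) = -0.075 < 0, so the root lies in [1.9375, 2]
g(1.96875) = 0.4501 > 0, so the root lies in [1.9375, 1.96875]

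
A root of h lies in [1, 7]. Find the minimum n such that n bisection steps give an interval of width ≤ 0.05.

Width after n steps is 6/2^n. Need 2^n ≥ 6/0.05 = 120.
2^6 = 64 < 120 ≤ 2^7 = 128, so n = 7.

7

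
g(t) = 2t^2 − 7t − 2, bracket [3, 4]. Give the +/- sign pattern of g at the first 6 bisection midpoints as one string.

t = 3.5 gives g = -2, negative; keep [3.5, 4]
t = 3.75 gives g = -0.125, negative; keep [3.75, 4]
t = 3.875 gives g = 0.90625, positive; keep [3.75, 3.875]
t = 3.8125 gives g = 0.3828, positive; keep [3.75, 3.8125]
t = 3.78125 gives g = 0.127, positive; keep [3.75, 3.78125]
t = 3.765625 gives g = 0.0005, positive; keep [3.75, 3.765625]

--++++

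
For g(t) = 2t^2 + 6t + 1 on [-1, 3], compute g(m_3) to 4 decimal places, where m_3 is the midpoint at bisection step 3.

-1.5000

m = 1, g(m) = 9 (+); new bracket [-1, 1]
m = 0, g(m) = 1 (+); new bracket [-1, 0]
m = -0.5, g(m) = -1.5 (−); new bracket [-0.5, 0]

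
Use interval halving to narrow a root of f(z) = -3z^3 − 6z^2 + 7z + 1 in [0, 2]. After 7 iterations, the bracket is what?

[0.921875, 0.9375]

z = 1 gives f = -1, negative; keep [0, 1]
z = 0.5 gives f = 2.625, positive; keep [0.5, 1]
z = 0.75 gives f = 1.609375, positive; keep [0.75, 1]
z = 0.875 gives f = 0.5215, positive; keep [0.875, 1]
z = 0.9375 gives f = -0.1829, negative; keep [0.875, 0.9375]
z = 0.90625 gives f = 0.1831, positive; keep [0.90625, 0.9375]
z = 0.921875 gives f = 0.0036, positive; keep [0.921875, 0.9375]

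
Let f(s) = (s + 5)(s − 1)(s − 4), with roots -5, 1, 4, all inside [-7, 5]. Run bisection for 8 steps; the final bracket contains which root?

-5

s = -1 gives f = 40, positive; keep [-7, -1]
s = -4 gives f = 40, positive; keep [-7, -4]
s = -5.5 gives f = -30.875, negative; keep [-5.5, -4]
s = -4.75 gives f = 12.5781, positive; keep [-5.5, -4.75]
s = -5.125 gives f = -6.9863, negative; keep [-5.125, -4.75]
s = -4.9375 gives f = 3.3167, positive; keep [-5.125, -4.9375]
s = -5.03125 gives f = -1.7022, negative; keep [-5.03125, -4.9375]
s = -4.984375 gives f = 0.8401, positive; keep [-5.03125, -4.984375]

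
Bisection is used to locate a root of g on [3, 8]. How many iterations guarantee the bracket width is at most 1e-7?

26

Width after n steps is 5/2^n. Need 2^n ≥ 5/1e-7 = 50000000.
2^25 = 33554432 < 50000000 ≤ 2^26 = 67108864, so n = 26.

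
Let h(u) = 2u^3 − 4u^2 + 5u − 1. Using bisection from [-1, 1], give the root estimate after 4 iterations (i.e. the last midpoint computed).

h(0) = -1 < 0, so the root lies in [0, 1]
h(0.5) = 0.75 > 0, so the root lies in [0, 0.5]
h(0.25) = 0.03125 > 0, so the root lies in [0, 0.25]
h(0.125) = -0.4336 < 0, so the root lies in [0.125, 0.25]

0.125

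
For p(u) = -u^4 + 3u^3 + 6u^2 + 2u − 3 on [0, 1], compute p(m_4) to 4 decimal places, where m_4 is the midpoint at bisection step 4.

0.4573

p(0.5) = -0.1875 < 0, so the root lies in [0.5, 1]
p(0.75) = 2.824219 > 0, so the root lies in [0.5, 0.75]
p(0.625) = 1.173584 > 0, so the root lies in [0.5, 0.625]
p(0.5625) = 0.4573 > 0, so the root lies in [0.5, 0.5625]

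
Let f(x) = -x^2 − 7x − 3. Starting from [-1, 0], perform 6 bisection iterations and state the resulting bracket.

[-0.46875, -0.453125]

midpoint -0.5: f = 0.25 > 0 → [-0.5, 0]
midpoint -0.25: f = -1.3125 < 0 → [-0.5, -0.25]
midpoint -0.375: f = -0.515625 < 0 → [-0.5, -0.375]
midpoint -0.4375: f = -0.1289 < 0 → [-0.5, -0.4375]
midpoint -0.46875: f = 0.0615 > 0 → [-0.46875, -0.4375]
midpoint -0.453125: f = -0.0334 < 0 → [-0.46875, -0.453125]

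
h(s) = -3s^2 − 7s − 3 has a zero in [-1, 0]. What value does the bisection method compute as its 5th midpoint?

s = -0.5 gives h = -0.25, negative; keep [-1, -0.5]
s = -0.75 gives h = 0.5625, positive; keep [-0.75, -0.5]
s = -0.625 gives h = 0.203125, positive; keep [-0.625, -0.5]
s = -0.5625 gives h = -0.0117, negative; keep [-0.625, -0.5625]
s = -0.59375 gives h = 0.0986, positive; keep [-0.59375, -0.5625]

-0.59375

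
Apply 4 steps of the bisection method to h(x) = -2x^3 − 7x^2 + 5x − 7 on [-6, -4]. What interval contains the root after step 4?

[-4.375, -4.25]

h(-5) = 43 > 0, so the root lies in [-5, -4]
h(-4.5) = 11 > 0, so the root lies in [-4.5, -4]
h(-4.25) = -1.15625 < 0, so the root lies in [-4.5, -4.25]
h(-4.375) = 4.6211 > 0, so the root lies in [-4.375, -4.25]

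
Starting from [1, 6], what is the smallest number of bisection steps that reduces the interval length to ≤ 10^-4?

16

Width after n steps is 5/2^n. Need 2^n ≥ 5/10^-4 = 50000.
2^15 = 32768 < 50000 ≤ 2^16 = 65536, so n = 16.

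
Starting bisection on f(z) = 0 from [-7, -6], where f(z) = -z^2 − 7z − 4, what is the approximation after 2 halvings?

-6.25

f(-6.5) = -0.75 < 0, so the root lies in [-6.5, -6]
f(-6.25) = 0.6875 > 0, so the root lies in [-6.5, -6.25]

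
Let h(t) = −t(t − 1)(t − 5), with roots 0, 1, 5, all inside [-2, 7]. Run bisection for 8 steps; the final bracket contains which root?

midpoint 2.5: h = 9.375 > 0 → [2.5, 7]
midpoint 4.75: h = 4.453125 > 0 → [4.75, 7]
midpoint 5.875: h = -25.060547 < 0 → [4.75, 5.875]
midpoint 5.3125: h = -7.1594 < 0 → [4.75, 5.3125]
midpoint 5.03125: h = -0.6338 < 0 → [4.75, 5.03125]
midpoint 4.890625: h = 2.0811 > 0 → [4.890625, 5.03125]
midpoint 4.9609375: h = 0.7676 > 0 → [4.9609375, 5.03125]
midpoint 4.99609375: h = 0.078 > 0 → [4.99609375, 5.03125]

5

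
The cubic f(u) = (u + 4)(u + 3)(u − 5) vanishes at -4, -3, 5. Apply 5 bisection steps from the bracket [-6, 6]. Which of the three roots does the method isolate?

5

midpoint 0: f = -60 < 0 → [0, 6]
midpoint 3: f = -84 < 0 → [3, 6]
midpoint 4.5: f = -31.875 < 0 → [4.5, 6]
midpoint 5.25: f = 19.0781 > 0 → [4.5, 5.25]
midpoint 4.875: f = -8.7363 < 0 → [4.875, 5.25]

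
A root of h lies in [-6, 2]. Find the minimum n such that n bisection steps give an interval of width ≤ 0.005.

Width after n steps is 8/2^n. Need 2^n ≥ 8/0.005 = 1600.
2^10 = 1024 < 1600 ≤ 2^11 = 2048, so n = 11.

11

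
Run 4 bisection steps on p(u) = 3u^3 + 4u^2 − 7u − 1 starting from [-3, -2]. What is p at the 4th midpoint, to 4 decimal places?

m = -2.5, p(m) = -5.375 (−); new bracket [-2.5, -2]
m = -2.25, p(m) = 0.828125 (+); new bracket [-2.5, -2.25]
m = -2.375, p(m) = -2.001953 (−); new bracket [-2.375, -2.25]
m = -2.3125, p(m) = -0.5212 (−); new bracket [-2.3125, -2.25]

-0.5212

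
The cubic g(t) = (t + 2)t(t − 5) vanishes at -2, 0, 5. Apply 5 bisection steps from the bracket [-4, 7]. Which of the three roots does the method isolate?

5

g(1.5) = -18.375 < 0, so the root lies in [1.5, 7]
g(4.25) = -19.921875 < 0, so the root lies in [4.25, 7]
g(5.625) = 26.806641 > 0, so the root lies in [4.25, 5.625]
g(4.9375) = -2.1409 < 0, so the root lies in [4.9375, 5.625]
g(5.28125) = 10.8152 > 0, so the root lies in [4.9375, 5.28125]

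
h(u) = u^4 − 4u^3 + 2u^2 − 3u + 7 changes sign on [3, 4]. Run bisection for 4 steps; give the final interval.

h(3.5) = -0.4375 < 0, so the root lies in [3.5, 4]
h(3.75) = 10.691406 > 0, so the root lies in [3.5, 3.75]
h(3.625) = 4.543213 > 0, so the root lies in [3.5, 3.625]
h(3.5625) = 1.9146 > 0, so the root lies in [3.5, 3.5625]

[3.5, 3.5625]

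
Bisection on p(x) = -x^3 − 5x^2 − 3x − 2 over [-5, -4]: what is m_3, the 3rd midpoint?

-4.375

p(-4.5) = 1.375 > 0, so the root lies in [-4.5, -4]
p(-4.25) = -2.796875 < 0, so the root lies in [-4.5, -4.25]
p(-4.375) = -0.837891 < 0, so the root lies in [-4.5, -4.375]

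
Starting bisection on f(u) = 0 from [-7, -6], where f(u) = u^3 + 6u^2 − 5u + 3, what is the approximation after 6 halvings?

-6.796875

u = -6.5 gives f = 14.375, positive; keep [-7, -6.5]
u = -6.75 gives f = 2.578125, positive; keep [-7, -6.75]
u = -6.875 gives f = -3.982422, negative; keep [-6.875, -6.75]
u = -6.8125 gives f = -0.6458, negative; keep [-6.8125, -6.75]
u = -6.78125 gives f = 0.9802, positive; keep [-6.8125, -6.78125]
u = -6.796875 gives f = 0.1707, positive; keep [-6.8125, -6.796875]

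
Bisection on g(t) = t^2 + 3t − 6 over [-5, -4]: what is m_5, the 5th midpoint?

-4.34375

midpoint -4.5: g = 0.75 > 0 → [-4.5, -4]
midpoint -4.25: g = -0.6875 < 0 → [-4.5, -4.25]
midpoint -4.375: g = 0.015625 > 0 → [-4.375, -4.25]
midpoint -4.3125: g = -0.3398 < 0 → [-4.375, -4.3125]
midpoint -4.34375: g = -0.1631 < 0 → [-4.375, -4.34375]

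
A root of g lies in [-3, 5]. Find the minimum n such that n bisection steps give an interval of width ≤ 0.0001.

Width after n steps is 8/2^n. Need 2^n ≥ 8/0.0001 = 80000.
2^16 = 65536 < 80000 ≤ 2^17 = 131072, so n = 17.

17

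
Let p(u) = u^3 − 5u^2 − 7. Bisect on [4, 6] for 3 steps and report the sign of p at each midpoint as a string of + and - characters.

-+-

midpoint 5: p = -7 < 0 → [5, 6]
midpoint 5.5: p = 8.125 > 0 → [5, 5.5]
midpoint 5.25: p = -0.109375 < 0 → [5.25, 5.5]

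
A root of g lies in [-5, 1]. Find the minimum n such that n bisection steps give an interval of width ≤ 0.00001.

Width after n steps is 6/2^n. Need 2^n ≥ 6/0.00001 = 600000.
2^19 = 524288 < 600000 ≤ 2^20 = 1048576, so n = 20.

20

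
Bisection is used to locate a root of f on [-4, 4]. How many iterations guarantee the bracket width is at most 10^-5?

Width after n steps is 8/2^n. Need 2^n ≥ 8/10^-5 = 800000.
2^19 = 524288 < 800000 ≤ 2^20 = 1048576, so n = 20.

20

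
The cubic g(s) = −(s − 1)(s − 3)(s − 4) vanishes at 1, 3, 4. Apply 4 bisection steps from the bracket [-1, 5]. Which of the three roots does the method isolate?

1

midpoint 2: g = -2 < 0 → [-1, 2]
midpoint 0.5: g = 4.375 > 0 → [0.5, 2]
midpoint 1.25: g = -1.203125 < 0 → [0.5, 1.25]
midpoint 0.875: g = 0.8301 > 0 → [0.875, 1.25]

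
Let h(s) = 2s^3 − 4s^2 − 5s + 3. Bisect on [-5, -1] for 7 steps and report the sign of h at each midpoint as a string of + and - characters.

----+-+

s = -3 gives h = -72, negative; keep [-3, -1]
s = -2 gives h = -19, negative; keep [-2, -1]
s = -1.5 gives h = -5.25, negative; keep [-1.5, -1]
s = -1.25 gives h = -0.9062, negative; keep [-1.25, -1]
s = -1.125 gives h = 0.7148, positive; keep [-1.25, -1.125]
s = -1.1875 gives h = -0.0522, negative; keep [-1.1875, -1.125]
s = -1.15625 gives h = 0.342, positive; keep [-1.1875, -1.15625]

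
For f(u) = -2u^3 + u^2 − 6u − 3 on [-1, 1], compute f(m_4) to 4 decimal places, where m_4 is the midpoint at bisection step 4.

-0.5039

u = 0 gives f = -3, negative; keep [-1, 0]
u = -0.5 gives f = 0.5, positive; keep [-0.5, 0]
u = -0.25 gives f = -1.40625, negative; keep [-0.5, -0.25]
u = -0.375 gives f = -0.5039, negative; keep [-0.5, -0.375]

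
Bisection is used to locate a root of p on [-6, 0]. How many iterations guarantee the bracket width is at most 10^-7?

Width after n steps is 6/2^n. Need 2^n ≥ 6/10^-7 = 60000000.
2^25 = 33554432 < 60000000 ≤ 2^26 = 67108864, so n = 26.

26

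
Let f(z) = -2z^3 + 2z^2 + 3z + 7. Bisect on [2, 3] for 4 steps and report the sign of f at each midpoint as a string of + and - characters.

-+--

f(2.5) = -4.25 < 0, so the root lies in [2, 2.5]
f(2.25) = 1.09375 > 0, so the root lies in [2.25, 2.5]
f(2.375) = -1.386719 < 0, so the root lies in [2.25, 2.375]
f(2.3125) = -0.1001 < 0, so the root lies in [2.25, 2.3125]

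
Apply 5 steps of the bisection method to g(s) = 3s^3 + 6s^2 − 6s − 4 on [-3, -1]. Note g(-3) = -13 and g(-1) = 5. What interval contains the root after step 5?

[-2.625, -2.5625]

m = -2, g(m) = 8 (+); new bracket [-3, -2]
m = -2.5, g(m) = 1.625 (+); new bracket [-3, -2.5]
m = -2.75, g(m) = -4.515625 (−); new bracket [-2.75, -2.5]
m = -2.625, g(m) = -1.1699 (−); new bracket [-2.625, -2.5]
m = -2.5625, g(m) = 0.2942 (+); new bracket [-2.625, -2.5625]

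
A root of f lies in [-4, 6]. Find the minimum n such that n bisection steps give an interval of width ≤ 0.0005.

15

Width after n steps is 10/2^n. Need 2^n ≥ 10/0.0005 = 20000.
2^14 = 16384 < 20000 ≤ 2^15 = 32768, so n = 15.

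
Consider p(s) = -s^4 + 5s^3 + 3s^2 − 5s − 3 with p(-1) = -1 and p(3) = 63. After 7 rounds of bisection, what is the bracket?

[1.0625, 1.09375]

p(1) = -1 < 0, so the root lies in [1, 3]
p(2) = 23 > 0, so the root lies in [1, 2]
p(1.5) = 8.0625 > 0, so the root lies in [1, 1.5]
p(1.25) = 2.7617 > 0, so the root lies in [1, 1.25]
p(1.125) = 0.6892 > 0, so the root lies in [1, 1.125]
p(1.0625) = -0.2029 < 0, so the root lies in [1.0625, 1.125]
p(1.09375) = 0.2312 > 0, so the root lies in [1.0625, 1.09375]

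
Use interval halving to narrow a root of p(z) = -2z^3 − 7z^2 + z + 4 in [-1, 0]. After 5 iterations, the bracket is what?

[-0.78125, -0.75]

z = -0.5 gives p = 2, positive; keep [-1, -0.5]
z = -0.75 gives p = 0.15625, positive; keep [-1, -0.75]
z = -0.875 gives p = -0.894531, negative; keep [-0.875, -0.75]
z = -0.8125 gives p = -0.3608, negative; keep [-0.8125, -0.75]
z = -0.78125 gives p = -0.1, negative; keep [-0.78125, -0.75]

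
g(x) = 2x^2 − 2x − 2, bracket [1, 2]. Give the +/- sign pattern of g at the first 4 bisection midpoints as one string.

-++-

midpoint 1.5: g = -0.5 < 0 → [1.5, 2]
midpoint 1.75: g = 0.625 > 0 → [1.5, 1.75]
midpoint 1.625: g = 0.03125 > 0 → [1.5, 1.625]
midpoint 1.5625: g = -0.2422 < 0 → [1.5625, 1.625]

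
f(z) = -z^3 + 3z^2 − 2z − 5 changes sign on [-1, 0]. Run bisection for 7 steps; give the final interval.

[-0.90625, -0.8984375]

f(-0.5) = -3.125 < 0, so the root lies in [-1, -0.5]
f(-0.75) = -1.390625 < 0, so the root lies in [-1, -0.75]
f(-0.875) = -0.283203 < 0, so the root lies in [-1, -0.875]
f(-0.9375) = 0.3357 > 0, so the root lies in [-0.9375, -0.875]
f(-0.90625) = 0.0207 > 0, so the root lies in [-0.90625, -0.875]
f(-0.890625) = -0.1327 < 0, so the root lies in [-0.90625, -0.890625]
f(-0.8984375) = -0.0563 < 0, so the root lies in [-0.90625, -0.8984375]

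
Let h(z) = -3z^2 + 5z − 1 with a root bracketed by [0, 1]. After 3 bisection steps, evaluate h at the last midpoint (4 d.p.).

-0.4219

z = 0.5 gives h = 0.75, positive; keep [0, 0.5]
z = 0.25 gives h = 0.0625, positive; keep [0, 0.25]
z = 0.125 gives h = -0.421875, negative; keep [0.125, 0.25]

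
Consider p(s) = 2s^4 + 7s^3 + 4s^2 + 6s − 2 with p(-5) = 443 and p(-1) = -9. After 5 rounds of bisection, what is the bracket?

[-3.25, -3.125]

s = -3 gives p = -11, negative; keep [-5, -3]
s = -4 gives p = 102, positive; keep [-4, -3]
s = -3.5 gives p = 26, positive; keep [-3.5, -3]
s = -3.25 gives p = 3.5859, positive; keep [-3.25, -3]
s = -3.125 gives p = -4.5757, negative; keep [-3.25, -3.125]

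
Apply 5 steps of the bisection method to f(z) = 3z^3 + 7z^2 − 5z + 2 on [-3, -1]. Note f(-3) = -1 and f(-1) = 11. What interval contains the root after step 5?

[-3, -2.9375]

z = -2 gives f = 16, positive; keep [-3, -2]
z = -2.5 gives f = 11.375, positive; keep [-3, -2.5]
z = -2.75 gives f = 6.296875, positive; keep [-3, -2.75]
z = -2.875 gives f = 2.9434, positive; keep [-3, -2.875]
z = -2.9375 gives f = 1.0476, positive; keep [-3, -2.9375]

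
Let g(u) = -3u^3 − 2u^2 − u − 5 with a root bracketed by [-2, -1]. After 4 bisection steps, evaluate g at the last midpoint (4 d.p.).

-0.3499

midpoint -1.5: g = 2.125 > 0 → [-1.5, -1]
midpoint -1.25: g = -1.015625 < 0 → [-1.5, -1.25]
midpoint -1.375: g = 0.392578 > 0 → [-1.375, -1.25]
midpoint -1.3125: g = -0.3499 < 0 → [-1.375, -1.3125]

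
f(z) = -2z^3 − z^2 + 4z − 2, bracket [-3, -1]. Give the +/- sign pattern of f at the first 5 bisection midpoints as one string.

+--+-

z = -2 gives f = 2, positive; keep [-2, -1]
z = -1.5 gives f = -3.5, negative; keep [-2, -1.5]
z = -1.75 gives f = -1.34375, negative; keep [-2, -1.75]
z = -1.875 gives f = 0.168, positive; keep [-1.875, -1.75]
z = -1.8125 gives f = -0.6265, negative; keep [-1.875, -1.8125]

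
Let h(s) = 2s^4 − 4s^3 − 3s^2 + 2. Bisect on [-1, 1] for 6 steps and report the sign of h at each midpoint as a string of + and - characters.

midpoint 0: h = 2 > 0 → [0, 1]
midpoint 0.5: h = 0.875 > 0 → [0.5, 1]
midpoint 0.75: h = -0.742188 < 0 → [0.5, 0.75]
midpoint 0.625: h = 0.1567 > 0 → [0.625, 0.75]
midpoint 0.6875: h = -0.271 < 0 → [0.625, 0.6875]
midpoint 0.65625: h = -0.0515 < 0 → [0.625, 0.65625]

++-+--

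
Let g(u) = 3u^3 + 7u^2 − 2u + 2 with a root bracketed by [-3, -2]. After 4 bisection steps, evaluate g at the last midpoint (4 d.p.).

-0.2991

m = -2.5, g(m) = 3.875 (+); new bracket [-3, -2.5]
m = -2.75, g(m) = -1.953125 (−); new bracket [-2.75, -2.5]
m = -2.625, g(m) = 1.220703 (+); new bracket [-2.75, -2.625]
m = -2.6875, g(m) = -0.2991 (−); new bracket [-2.6875, -2.625]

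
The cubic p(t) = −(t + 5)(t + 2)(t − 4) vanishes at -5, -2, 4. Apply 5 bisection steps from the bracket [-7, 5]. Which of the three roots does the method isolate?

t = -1 gives p = 20, positive; keep [-1, 5]
t = 2 gives p = 56, positive; keep [2, 5]
t = 3.5 gives p = 23.375, positive; keep [3.5, 5]
t = 4.25 gives p = -14.4531, negative; keep [3.5, 4.25]
t = 3.875 gives p = 6.5176, positive; keep [3.875, 4.25]

4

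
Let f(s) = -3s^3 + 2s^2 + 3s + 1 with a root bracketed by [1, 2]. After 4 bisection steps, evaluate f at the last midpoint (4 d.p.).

0.5339

s = 1.5 gives f = -0.125, negative; keep [1, 1.5]
s = 1.25 gives f = 2.015625, positive; keep [1.25, 1.5]
s = 1.375 gives f = 1.107422, positive; keep [1.375, 1.5]
s = 1.4375 gives f = 0.5339, positive; keep [1.4375, 1.5]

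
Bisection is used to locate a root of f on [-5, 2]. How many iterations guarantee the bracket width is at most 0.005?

11

Width after n steps is 7/2^n. Need 2^n ≥ 7/0.005 = 1400.
2^10 = 1024 < 1400 ≤ 2^11 = 2048, so n = 11.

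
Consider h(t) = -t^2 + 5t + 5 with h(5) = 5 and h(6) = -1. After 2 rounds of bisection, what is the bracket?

t = 5.5 gives h = 2.25, positive; keep [5.5, 6]
t = 5.75 gives h = 0.6875, positive; keep [5.75, 6]

[5.75, 6]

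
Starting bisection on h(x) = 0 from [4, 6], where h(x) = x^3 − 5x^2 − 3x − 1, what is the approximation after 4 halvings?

5.625

midpoint 5: h = -16 < 0 → [5, 6]
midpoint 5.5: h = -2.375 < 0 → [5.5, 6]
midpoint 5.75: h = 6.546875 > 0 → [5.5, 5.75]
midpoint 5.625: h = 1.9004 > 0 → [5.5, 5.625]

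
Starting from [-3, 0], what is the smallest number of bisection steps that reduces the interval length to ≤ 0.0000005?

23

Width after n steps is 3/2^n. Need 2^n ≥ 3/0.0000005 = 6000000.
2^22 = 4194304 < 6000000 ≤ 2^23 = 8388608, so n = 23.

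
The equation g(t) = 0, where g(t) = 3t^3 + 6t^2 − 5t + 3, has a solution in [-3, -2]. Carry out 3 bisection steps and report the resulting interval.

t = -2.5 gives g = 6.125, positive; keep [-3, -2.5]
t = -2.75 gives g = -0.265625, negative; keep [-2.75, -2.5]
t = -2.625 gives g = 3.205078, positive; keep [-2.75, -2.625]

[-2.75, -2.625]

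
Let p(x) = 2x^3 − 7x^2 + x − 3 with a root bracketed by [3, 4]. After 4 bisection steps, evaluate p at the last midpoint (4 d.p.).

-1.0396

midpoint 3.5: p = 0.5 > 0 → [3, 3.5]
midpoint 3.25: p = -5.03125 < 0 → [3.25, 3.5]
midpoint 3.375: p = -2.472656 < 0 → [3.375, 3.5]
midpoint 3.4375: p = -1.0396 < 0 → [3.4375, 3.5]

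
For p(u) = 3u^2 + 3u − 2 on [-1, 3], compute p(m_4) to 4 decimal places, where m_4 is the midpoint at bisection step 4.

midpoint 1: p = 4 > 0 → [-1, 1]
midpoint 0: p = -2 < 0 → [0, 1]
midpoint 0.5: p = 0.25 > 0 → [0, 0.5]
midpoint 0.25: p = -1.0625 < 0 → [0.25, 0.5]

-1.0625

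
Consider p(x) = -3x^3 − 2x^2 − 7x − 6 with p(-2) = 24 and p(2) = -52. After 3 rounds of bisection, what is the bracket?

p(0) = -6 < 0, so the root lies in [-2, 0]
p(-1) = 2 > 0, so the root lies in [-1, 0]
p(-0.5) = -2.625 < 0, so the root lies in [-1, -0.5]

[-1, -0.5]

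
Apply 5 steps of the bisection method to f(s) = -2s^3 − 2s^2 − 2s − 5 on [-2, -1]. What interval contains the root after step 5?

f(-1.5) = 0.25 > 0, so the root lies in [-1.5, -1]
f(-1.25) = -1.71875 < 0, so the root lies in [-1.5, -1.25]
f(-1.375) = -0.832031 < 0, so the root lies in [-1.5, -1.375]
f(-1.4375) = -0.3169 < 0, so the root lies in [-1.5, -1.4375]
f(-1.46875) = -0.0401 < 0, so the root lies in [-1.5, -1.46875]

[-1.5, -1.46875]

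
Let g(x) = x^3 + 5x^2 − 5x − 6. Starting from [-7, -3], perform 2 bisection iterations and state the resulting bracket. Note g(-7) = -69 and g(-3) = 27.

x = -5 gives g = 19, positive; keep [-7, -5]
x = -6 gives g = -12, negative; keep [-6, -5]

[-6, -5]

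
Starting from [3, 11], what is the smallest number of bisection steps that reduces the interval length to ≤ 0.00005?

Width after n steps is 8/2^n. Need 2^n ≥ 8/0.00005 = 160000.
2^17 = 131072 < 160000 ≤ 2^18 = 262144, so n = 18.

18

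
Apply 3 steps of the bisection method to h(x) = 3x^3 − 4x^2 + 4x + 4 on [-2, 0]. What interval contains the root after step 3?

h(-1) = -7 < 0, so the root lies in [-1, 0]
h(-0.5) = 0.625 > 0, so the root lies in [-1, -0.5]
h(-0.75) = -2.515625 < 0, so the root lies in [-0.75, -0.5]

[-0.75, -0.5]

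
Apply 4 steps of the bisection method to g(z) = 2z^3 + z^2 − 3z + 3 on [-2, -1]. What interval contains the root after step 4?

z = -1.5 gives g = 3, positive; keep [-2, -1.5]
z = -1.75 gives g = 0.59375, positive; keep [-2, -1.75]
z = -1.875 gives g = -1.042969, negative; keep [-1.875, -1.75]
z = -1.8125 gives g = -0.186, negative; keep [-1.8125, -1.75]

[-1.8125, -1.75]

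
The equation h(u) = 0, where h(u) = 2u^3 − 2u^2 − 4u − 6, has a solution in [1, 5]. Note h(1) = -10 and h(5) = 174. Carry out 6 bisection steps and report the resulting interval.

u = 3 gives h = 18, positive; keep [1, 3]
u = 2 gives h = -6, negative; keep [2, 3]
u = 2.5 gives h = 2.75, positive; keep [2, 2.5]
u = 2.25 gives h = -2.3438, negative; keep [2.25, 2.5]
u = 2.375 gives h = 0.0117, positive; keep [2.25, 2.375]
u = 2.3125 gives h = -1.2124, negative; keep [2.3125, 2.375]

[2.3125, 2.375]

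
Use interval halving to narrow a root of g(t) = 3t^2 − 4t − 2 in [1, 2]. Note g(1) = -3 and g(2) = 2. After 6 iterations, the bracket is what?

midpoint 1.5: g = -1.25 < 0 → [1.5, 2]
midpoint 1.75: g = 0.1875 > 0 → [1.5, 1.75]
midpoint 1.625: g = -0.578125 < 0 → [1.625, 1.75]
midpoint 1.6875: g = -0.207 < 0 → [1.6875, 1.75]
midpoint 1.71875: g = -0.0127 < 0 → [1.71875, 1.75]
midpoint 1.734375: g = 0.0867 > 0 → [1.71875, 1.734375]

[1.71875, 1.734375]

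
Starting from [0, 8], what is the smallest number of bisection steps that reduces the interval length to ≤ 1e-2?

10

Width after n steps is 8/2^n. Need 2^n ≥ 8/1e-2 = 800.
2^9 = 512 < 800 ≤ 2^10 = 1024, so n = 10.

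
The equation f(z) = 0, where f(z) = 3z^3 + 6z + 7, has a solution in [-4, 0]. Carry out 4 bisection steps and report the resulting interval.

[-1, -0.75]

midpoint -2: f = -29 < 0 → [-2, 0]
midpoint -1: f = -2 < 0 → [-1, 0]
midpoint -0.5: f = 3.625 > 0 → [-1, -0.5]
midpoint -0.75: f = 1.2344 > 0 → [-1, -0.75]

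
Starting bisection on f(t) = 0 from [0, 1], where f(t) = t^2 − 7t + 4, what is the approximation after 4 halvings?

f(0.5) = 0.75 > 0, so the root lies in [0.5, 1]
f(0.75) = -0.6875 < 0, so the root lies in [0.5, 0.75]
f(0.625) = 0.015625 > 0, so the root lies in [0.625, 0.75]
f(0.6875) = -0.3398 < 0, so the root lies in [0.625, 0.6875]

0.6875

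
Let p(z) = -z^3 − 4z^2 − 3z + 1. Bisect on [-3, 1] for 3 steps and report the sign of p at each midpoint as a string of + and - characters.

++-

m = -1, p(m) = 1 (+); new bracket [-1, 1]
m = 0, p(m) = 1 (+); new bracket [0, 1]
m = 0.5, p(m) = -1.625 (−); new bracket [0, 0.5]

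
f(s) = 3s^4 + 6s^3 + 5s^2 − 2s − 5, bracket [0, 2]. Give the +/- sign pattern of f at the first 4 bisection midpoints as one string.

midpoint 1: f = 7 > 0 → [0, 1]
midpoint 0.5: f = -3.8125 < 0 → [0.5, 1]
midpoint 0.75: f = -0.207031 < 0 → [0.75, 1]
midpoint 0.875: f = 2.8562 > 0 → [0.75, 0.875]

+--+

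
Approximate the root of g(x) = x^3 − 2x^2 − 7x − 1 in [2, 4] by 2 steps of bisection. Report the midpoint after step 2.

m = 3, g(m) = -13 (−); new bracket [3, 4]
m = 3.5, g(m) = -7.125 (−); new bracket [3.5, 4]

3.5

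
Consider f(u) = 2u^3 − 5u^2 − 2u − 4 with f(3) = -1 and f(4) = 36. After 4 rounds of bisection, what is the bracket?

f(3.5) = 13.5 > 0, so the root lies in [3, 3.5]
f(3.25) = 5.34375 > 0, so the root lies in [3, 3.25]
f(3.125) = 1.957031 > 0, so the root lies in [3, 3.125]
f(3.0625) = 0.4263 > 0, so the root lies in [3, 3.0625]

[3, 3.0625]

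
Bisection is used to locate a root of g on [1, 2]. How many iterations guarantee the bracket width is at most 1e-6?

20

Width after n steps is 1/2^n. Need 2^n ≥ 1/1e-6 = 1000000.
2^19 = 524288 < 1000000 ≤ 2^20 = 1048576, so n = 20.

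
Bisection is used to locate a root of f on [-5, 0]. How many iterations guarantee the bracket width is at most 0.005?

10

Width after n steps is 5/2^n. Need 2^n ≥ 5/0.005 = 1000.
2^9 = 512 < 1000 ≤ 2^10 = 1024, so n = 10.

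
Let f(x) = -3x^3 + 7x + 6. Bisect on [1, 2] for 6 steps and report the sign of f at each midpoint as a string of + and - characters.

++-++-

midpoint 1.5: f = 6.375 > 0 → [1.5, 2]
midpoint 1.75: f = 2.171875 > 0 → [1.75, 2]
midpoint 1.875: f = -0.650391 < 0 → [1.75, 1.875]
midpoint 1.8125: f = 0.8245 > 0 → [1.8125, 1.875]
midpoint 1.84375: f = 0.1032 > 0 → [1.84375, 1.875]
midpoint 1.859375: f = -0.2695 < 0 → [1.84375, 1.859375]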